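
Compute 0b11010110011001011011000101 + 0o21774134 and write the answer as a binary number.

0b11101000011000111100100001

0o21774134 = 0b10001111111100001011100 in binary.
Add column by column in base 2, right to left:
  1+0 = 1
  0+0 = 0
  1+1 = 0 carry 1
  0+1+1 = 0 carry 1
  0+1+1 = 0 carry 1
  0+0+1 = 1
  1+1 = 0 carry 1
  1+0+1 = 0 carry 1
  0+0+1 = 1
  1+0 = 1
  1+0 = 1
  0+1 = 1
  1+1 = 0 carry 1
  0+1+1 = 0 carry 1
  0+1+1 = 0 carry 1
  1+1+1 = 1 carry 1
  1+1+1 = 1 carry 1
  0+1+1 = 0 carry 1
  0+1+1 = 0 carry 1
  1+0+1 = 0 carry 1
  1+0+1 = 0 carry 1
  0+0+1 = 1
  1+1 = 0 carry 1
  0+0+1 = 1
  1+0 = 1
  1+0 = 1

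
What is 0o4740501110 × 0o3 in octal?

0o16641703330

Multiply each base-8 digit by 3, carrying:
  0×3 = 0 → write 0
  1×3 = 3 → write 3
  1×3 = 3 → write 3
  1×3 = 3 → write 3
  0×3 = 0 → write 0
  5×3 = 15 → write 7 carry 1
  0×3+1 = 1 → write 1
  4×3 = 12 → write 4 carry 1
  7×3+1 = 22 → write 6 carry 2
  4×3+2 = 14 → write 6 carry 1
  remaining carry: 1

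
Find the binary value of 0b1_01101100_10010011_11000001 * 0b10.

0b10110110010010011110000010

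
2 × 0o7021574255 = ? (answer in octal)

0o16043370532

Multiply each base-8 digit by 2, carrying:
  5×2 = 10 → write 2 carry 1
  5×2+1 = 11 → write 3 carry 1
  2×2+1 = 5 → write 5
  4×2 = 8 → write 0 carry 1
  7×2+1 = 15 → write 7 carry 1
  5×2+1 = 11 → write 3 carry 1
  1×2+1 = 3 → write 3
  2×2 = 4 → write 4
  0×2 = 0 → write 0
  7×2 = 14 → write 6 carry 1
  remaining carry: 1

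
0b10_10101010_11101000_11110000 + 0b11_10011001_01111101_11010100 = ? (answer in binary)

0b110010001000110011011000100

Add column by column in base 2, right to left:
  0+0 = 0
  0+0 = 0
  0+1 = 1
  0+0 = 0
  1+1 = 0 carry 1
  1+0+1 = 0 carry 1
  1+1+1 = 1 carry 1
  1+1+1 = 1 carry 1
  0+1+1 = 0 carry 1
  0+0+1 = 1
  0+1 = 1
  1+1 = 0 carry 1
  0+1+1 = 0 carry 1
  1+1+1 = 1 carry 1
  1+1+1 = 1 carry 1
  1+0+1 = 0 carry 1
  0+1+1 = 0 carry 1
  1+0+1 = 0 carry 1
  0+0+1 = 1
  1+1 = 0 carry 1
  0+1+1 = 0 carry 1
  1+0+1 = 0 carry 1
  0+0+1 = 1
  1+1 = 0 carry 1
  0+1+1 = 0 carry 1
  1+1+1 = 1 carry 1
  final carry 1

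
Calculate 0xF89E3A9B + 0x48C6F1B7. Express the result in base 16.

0x141652C52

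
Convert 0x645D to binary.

0b110010001011101

Expand each hex digit to 4 bits: 6=0110 4=0100 5=0101 D=1101.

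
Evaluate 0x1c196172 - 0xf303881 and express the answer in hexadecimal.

0xce928f1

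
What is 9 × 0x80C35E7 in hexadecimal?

0x486DE51F

Multiply each base-16 digit by 9, carrying:
  7×9 = 63 → write F carry 3
  E×9+3 = 129 → write 1 carry 8
  5×9+8 = 53 → write 5 carry 3
  3×9+3 = 30 → write E carry 1
  C×9+1 = 109 → write D carry 6
  0×9+6 = 6 → write 6
  8×9 = 72 → write 8 carry 4
  remaining carry: 4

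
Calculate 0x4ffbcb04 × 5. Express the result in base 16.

0x18feaf714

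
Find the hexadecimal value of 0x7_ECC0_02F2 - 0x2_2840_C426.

Subtract column by column in base 16:
  2-6 → C (borrow)
  F-2-1 → C
  2-4 → E (borrow)
  0-C-1 → 3 (borrow)
  0-0-1 → F (borrow)
  C-4-1 → 7
  C-8 → 4
  E-2 → C
  7-2 → 5

0x5C47F3ECC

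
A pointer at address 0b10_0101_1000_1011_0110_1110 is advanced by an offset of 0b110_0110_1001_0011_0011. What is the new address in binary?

0b1010111111010010100001

Add column by column in base 2, right to left:
  0+1 = 1
  1+1 = 0 carry 1
  1+0+1 = 0 carry 1
  1+0+1 = 0 carry 1
  0+1+1 = 0 carry 1
  1+1+1 = 1 carry 1
  1+0+1 = 0 carry 1
  0+0+1 = 1
  1+1 = 0 carry 1
  1+0+1 = 0 carry 1
  0+0+1 = 1
  1+1 = 0 carry 1
  0+0+1 = 1
  0+1 = 1
  0+1 = 1
  1+0 = 1
  1+0 = 1
  0+1 = 1
  1+1 = 0 carry 1
  0+0+1 = 1
  0+0 = 0
  1+0 = 1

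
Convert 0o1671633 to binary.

0b1110111001110011011

Each octal digit is 3 bits: 1=001 6=110 7=111 1=001 6=110 3=011 3=011.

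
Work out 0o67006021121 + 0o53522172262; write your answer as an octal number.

Add column by column in base 8, right to left:
  1+2 = 3
  2+6 = 0 carry 1
  1+2+1 = 4
  1+2 = 3
  2+7 = 1 carry 1
  0+1+1 = 2
  6+2 = 0 carry 1
  0+2+1 = 3
  0+5 = 5
  7+3 = 2 carry 1
  6+5+1 = 4 carry 1
  final carry 1

0o142530213403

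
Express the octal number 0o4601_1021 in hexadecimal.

Each octal digit is 3 bits: 4=100 6=110 0=000 1=001 1=001 0=000 2=010 1=001.
Group the bits into nibbles: 1001 1000 0001 0010 0001 0001 → 981211.

0x981211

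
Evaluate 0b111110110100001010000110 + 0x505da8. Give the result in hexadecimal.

0x14ba02e

0b111110110100001010000110 = 0xfb4286 in hexadecimal.
Add column by column in base 16, right to left:
  6+8 = e
  8+a = 2 carry 1
  2+d+1 = 0 carry 1
  4+5+1 = a
  b+0 = b
  f+5 = 4 carry 1
  final carry 1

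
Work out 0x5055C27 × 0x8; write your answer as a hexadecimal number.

Multiply each base-16 digit by 8, carrying:
  7×8 = 56 → write 8 carry 3
  2×8+3 = 19 → write 3 carry 1
  C×8+1 = 97 → write 1 carry 6
  5×8+6 = 46 → write E carry 2
  5×8+2 = 42 → write A carry 2
  0×8+2 = 2 → write 2
  5×8 = 40 → write 8 carry 2
  remaining carry: 2

0x282AE138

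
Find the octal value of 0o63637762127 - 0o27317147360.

Subtract column by column in base 8:
  7-0 → 7
  2-6 → 4 (borrow)
  1-3-1 → 5 (borrow)
  2-7-1 → 2 (borrow)
  6-4-1 → 1
  7-1 → 6
  7-7 → 0
  3-1 → 2
  6-3 → 3
  3-7 → 4 (borrow)
  6-2-1 → 3

0o34320612547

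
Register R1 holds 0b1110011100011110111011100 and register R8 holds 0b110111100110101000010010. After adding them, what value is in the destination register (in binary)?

Add column by column in base 2, right to left:
  0+0 = 0
  0+1 = 1
  1+0 = 1
  1+0 = 1
  1+1 = 0 carry 1
  0+0+1 = 1
  1+0 = 1
  1+0 = 1
  1+0 = 1
  0+1 = 1
  1+0 = 1
  1+1 = 0 carry 1
  1+0+1 = 0 carry 1
  1+1+1 = 1 carry 1
  0+1+1 = 0 carry 1
  0+0+1 = 1
  0+0 = 0
  1+1 = 0 carry 1
  1+1+1 = 1 carry 1
  1+1+1 = 1 carry 1
  0+1+1 = 0 carry 1
  0+0+1 = 1
  1+1 = 0 carry 1
  1+1+1 = 1 carry 1
  1+0+1 = 0 carry 1
  final carry 1

0b10101011001010011111101110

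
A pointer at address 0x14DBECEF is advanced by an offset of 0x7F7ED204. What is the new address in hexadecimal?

Add column by column in base 16, right to left:
  F+4 = 3 carry 1
  E+0+1 = F
  C+2 = E
  E+D = B carry 1
  B+E+1 = A carry 1
  D+7+1 = 5 carry 1
  4+F+1 = 4 carry 1
  1+7+1 = 9

0x945ABEF3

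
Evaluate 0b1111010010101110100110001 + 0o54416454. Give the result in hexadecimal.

0x29B7A5D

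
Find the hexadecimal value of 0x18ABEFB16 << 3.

3 bits is not a whole number of base-16 digits; in binary: 110001010101111101111101100010110 << 3 = 110001010101111101111101100010110000.

0xC55F7D8B0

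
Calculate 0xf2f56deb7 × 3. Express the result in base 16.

0x2d8e049c25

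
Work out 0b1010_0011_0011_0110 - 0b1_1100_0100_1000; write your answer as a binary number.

0b1000011011101110

Subtract column by column in base 2:
  0-0 → 0
  1-0 → 1
  1-0 → 1
  0-1 → 1 (borrow)
  1-0-1 → 0
  1-0 → 1
  0-1 → 1 (borrow)
  0-0-1 → 1 (borrow)
  1-0-1 → 0
  1-0 → 1
  0-1 → 1 (borrow)
  0-1-1 → 0 (borrow)
  0-1-1 → 0 (borrow)
  1-0-1 → 0
  0-0 → 0
  1-0 → 1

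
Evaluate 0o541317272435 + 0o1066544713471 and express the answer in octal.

Add column by column in base 8, right to left:
  5+1 = 6
  3+7 = 2 carry 1
  4+4+1 = 1 carry 1
  2+3+1 = 6
  7+1 = 0 carry 1
  2+7+1 = 2 carry 1
  7+4+1 = 4 carry 1
  1+4+1 = 6
  3+5 = 0 carry 1
  1+6+1 = 0 carry 1
  4+6+1 = 3 carry 1
  5+0+1 = 6
  0+1 = 1

0o1630064206126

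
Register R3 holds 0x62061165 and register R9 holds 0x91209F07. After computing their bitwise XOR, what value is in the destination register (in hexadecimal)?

0xF3268E62

XOR each hex digit independently (no carries):
  6^9=F, 2^1=3, 0^2=2, 6^0=6, 1^9=8, 1^F=E, 6^0=6, 5^7=2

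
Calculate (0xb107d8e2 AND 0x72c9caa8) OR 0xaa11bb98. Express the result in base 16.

0xb107d8e2 AND 0x72c9caa8 = 0x3001c8a0.
Then OR with 0xaa11bb98.

0xba11fbb8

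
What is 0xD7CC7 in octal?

0o3276307

Expand each hex digit to 4 bits: D=1101 7=0111 C=1100 C=1100 7=0111.
Group the bits in threes: 011 010 111 110 011 000 111 → 3276307.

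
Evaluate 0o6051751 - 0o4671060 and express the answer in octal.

0o1160671

Subtract column by column in base 8:
  1-0 → 1
  5-6 → 7 (borrow)
  7-0-1 → 6
  1-1 → 0
  5-7 → 6 (borrow)
  0-6-1 → 1 (borrow)
  6-4-1 → 1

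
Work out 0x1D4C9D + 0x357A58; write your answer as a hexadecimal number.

0x52C6F5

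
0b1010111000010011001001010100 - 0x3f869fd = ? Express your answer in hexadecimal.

0b1010111000010011001001010100 = 0xae13254 in hexadecimal.
Subtract column by column in base 16:
  4-d → 7 (borrow)
  5-f-1 → 5 (borrow)
  2-9-1 → 8 (borrow)
  3-6-1 → c (borrow)
  1-8-1 → 8 (borrow)
  e-f-1 → e (borrow)
  a-3-1 → 6

0x6e8c857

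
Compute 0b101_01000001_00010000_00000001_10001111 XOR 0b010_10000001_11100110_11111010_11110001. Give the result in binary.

XOR bit by bit (1 where the bits differ):
  10101000001000100000000000110001111
^ 01010000001111001101111101011110001
= 11111000000111101101111101101111110

0b11111000000111101101111101101111110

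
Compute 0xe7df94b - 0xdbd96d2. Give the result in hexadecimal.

0xc06279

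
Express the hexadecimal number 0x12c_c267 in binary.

Expand each hex digit to 4 bits: 1=0001 2=0010 c=1100 c=1100 2=0010 6=0110 7=0111.

0b1001011001100001001100111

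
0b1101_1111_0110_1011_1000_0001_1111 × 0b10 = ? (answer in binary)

Multiply each base-2 digit by 2, carrying:
  1×2 = 2 → write 0 carry 1
  1×2+1 = 3 → write 1 carry 1
  1×2+1 = 3 → write 1 carry 1
  1×2+1 = 3 → write 1 carry 1
  1×2+1 = 3 → write 1 carry 1
  0×2+1 = 1 → write 1
  0×2 = 0 → write 0
  0×2 = 0 → write 0
  0×2 = 0 → write 0
  0×2 = 0 → write 0
  0×2 = 0 → write 0
  1×2 = 2 → write 0 carry 1
  1×2+1 = 3 → write 1 carry 1
  1×2+1 = 3 → write 1 carry 1
  0×2+1 = 1 → write 1
  1×2 = 2 → write 0 carry 1
  0×2+1 = 1 → write 1
  1×2 = 2 → write 0 carry 1
  1×2+1 = 3 → write 1 carry 1
  0×2+1 = 1 → write 1
  1×2 = 2 → write 0 carry 1
  1×2+1 = 3 → write 1 carry 1
  1×2+1 = 3 → write 1 carry 1
  1×2+1 = 3 → write 1 carry 1
  1×2+1 = 3 → write 1 carry 1
  0×2+1 = 1 → write 1
  1×2 = 2 → write 0 carry 1
  1×2+1 = 3 → write 1 carry 1
  remaining carry: 1

0b11011111011010111000000111110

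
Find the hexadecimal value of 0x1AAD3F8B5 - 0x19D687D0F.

Subtract column by column in base 16:
  5-F → 6 (borrow)
  B-0-1 → A
  8-D → B (borrow)
  F-7-1 → 7
  3-8 → B (borrow)
  D-6-1 → 6
  A-D → D (borrow)
  A-9-1 → 0
  1-1 → 0

0xD6B7BA6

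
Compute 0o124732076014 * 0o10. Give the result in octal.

Multiply each base-8 digit by 8, carrying:
  4×8 = 32 → write 0 carry 4
  1×8+4 = 12 → write 4 carry 1
  0×8+1 = 1 → write 1
  6×8 = 48 → write 0 carry 6
  7×8+6 = 62 → write 6 carry 7
  0×8+7 = 7 → write 7
  2×8 = 16 → write 0 carry 2
  3×8+2 = 26 → write 2 carry 3
  7×8+3 = 59 → write 3 carry 7
  4×8+7 = 39 → write 7 carry 4
  2×8+4 = 20 → write 4 carry 2
  1×8+2 = 10 → write 2 carry 1
  remaining carry: 1

0o1247320760140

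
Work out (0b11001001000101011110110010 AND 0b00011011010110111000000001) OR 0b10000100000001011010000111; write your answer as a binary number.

0b11001001000101011110110010 AND 0b00011011010110111000000001 = 0b00001001000100011000000000.
Then OR with 0b10000100000001011010000111.

0b10001101000101011010000111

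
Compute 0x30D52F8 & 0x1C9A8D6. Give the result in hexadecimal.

0x10900D0

AND each hex digit independently (no carries):
  3&1=1, 0&C=0, D&9=9, 5&A=0, 2&8=0, F&D=D, 8&6=0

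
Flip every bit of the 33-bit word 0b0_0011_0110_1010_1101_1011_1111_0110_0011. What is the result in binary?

0b111001001010100100100000010011100

Invert each bit: 000110110101011011011111101100011 → 111001001010100100100000010011100.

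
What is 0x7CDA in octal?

Expand each hex digit to 4 bits: 7=0111 C=1100 D=1101 A=1010.
Group the bits in threes: 111 110 011 011 010 → 76332.

0o76332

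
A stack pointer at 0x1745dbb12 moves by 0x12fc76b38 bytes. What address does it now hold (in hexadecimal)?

Add column by column in base 16, right to left:
  2+8 = a
  1+3 = 4
  b+b = 6 carry 1
  b+6+1 = 2 carry 1
  d+7+1 = 5 carry 1
  5+c+1 = 2 carry 1
  4+f+1 = 4 carry 1
  7+2+1 = a
  1+1 = 2

0x2a425264a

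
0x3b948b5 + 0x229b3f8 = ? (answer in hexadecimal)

0x5e2fcad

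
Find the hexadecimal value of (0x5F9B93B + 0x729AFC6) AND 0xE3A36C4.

0xC222000

Add column by column in base 16, right to left:
  B+6 = 1 carry 1
  3+C+1 = 0 carry 1
  9+F+1 = 9 carry 1
  B+A+1 = 6 carry 1
  9+9+1 = 3 carry 1
  F+2+1 = 2 carry 1
  5+7+1 = D
Sum = 0xD236901; now AND with 0xE3A36C4:
  D&E=C, 2&3=2, 3&A=2, 6&3=2, 9&6=0, 0&C=0, 1&4=0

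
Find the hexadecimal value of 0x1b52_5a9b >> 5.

0xda92d4

5 bits is not a whole number of base-16 digits; in binary: 11011010100100101101010011011 >> 5 = 110110101001001011010100.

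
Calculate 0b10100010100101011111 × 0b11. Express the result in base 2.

Multiply each base-2 digit by 3, carrying:
  1×3 = 3 → write 1 carry 1
  1×3+1 = 4 → write 0 carry 2
  1×3+2 = 5 → write 1 carry 2
  1×3+2 = 5 → write 1 carry 2
  1×3+2 = 5 → write 1 carry 2
  0×3+2 = 2 → write 0 carry 1
  1×3+1 = 4 → write 0 carry 2
  0×3+2 = 2 → write 0 carry 1
  1×3+1 = 4 → write 0 carry 2
  0×3+2 = 2 → write 0 carry 1
  0×3+1 = 1 → write 1
  1×3 = 3 → write 1 carry 1
  0×3+1 = 1 → write 1
  1×3 = 3 → write 1 carry 1
  0×3+1 = 1 → write 1
  0×3 = 0 → write 0
  0×3 = 0 → write 0
  1×3 = 3 → write 1 carry 1
  0×3+1 = 1 → write 1
  1×3 = 3 → write 1 carry 1
  remaining carry: 1

0b111100111110000011101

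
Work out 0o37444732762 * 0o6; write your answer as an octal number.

0o275335441654

Multiply each base-8 digit by 6, carrying:
  2×6 = 12 → write 4 carry 1
  6×6+1 = 37 → write 5 carry 4
  7×6+4 = 46 → write 6 carry 5
  2×6+5 = 17 → write 1 carry 2
  3×6+2 = 20 → write 4 carry 2
  7×6+2 = 44 → write 4 carry 5
  4×6+5 = 29 → write 5 carry 3
  4×6+3 = 27 → write 3 carry 3
  4×6+3 = 27 → write 3 carry 3
  7×6+3 = 45 → write 5 carry 5
  3×6+5 = 23 → write 7 carry 2
  remaining carry: 2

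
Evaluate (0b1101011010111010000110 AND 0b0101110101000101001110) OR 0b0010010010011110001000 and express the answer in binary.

0b1101011010111010000110 AND 0b0101110101000101001110 = 0b0101010000000000000110.
Then OR with 0b0010010010011110001000.

0b111010010011110001110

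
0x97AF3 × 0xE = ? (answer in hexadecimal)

0x84B94A

Multiply each base-16 digit by 14, carrying:
  3×14 = 42 → write A carry 2
  F×14+2 = 212 → write 4 carry 13
  A×14+13 = 153 → write 9 carry 9
  7×14+9 = 107 → write B carry 6
  9×14+6 = 132 → write 4 carry 8
  remaining carry: 8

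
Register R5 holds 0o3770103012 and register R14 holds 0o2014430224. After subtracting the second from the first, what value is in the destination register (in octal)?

0o1753452566

Subtract column by column in base 8:
  2-4 → 6 (borrow)
  1-2-1 → 6 (borrow)
  0-2-1 → 5 (borrow)
  3-0-1 → 2
  0-3 → 5 (borrow)
  1-4-1 → 4 (borrow)
  0-4-1 → 3 (borrow)
  7-1-1 → 5
  7-0 → 7
  3-2 → 1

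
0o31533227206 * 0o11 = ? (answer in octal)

Multiply each base-8 digit by 9, carrying:
  6×9 = 54 → write 6 carry 6
  0×9+6 = 6 → write 6
  2×9 = 18 → write 2 carry 2
  7×9+2 = 65 → write 1 carry 8
  2×9+8 = 26 → write 2 carry 3
  2×9+3 = 21 → write 5 carry 2
  3×9+2 = 29 → write 5 carry 3
  3×9+3 = 30 → write 6 carry 3
  5×9+3 = 48 → write 0 carry 6
  1×9+6 = 15 → write 7 carry 1
  3×9+1 = 28 → write 4 carry 3
  remaining carry: 3

0o347065521266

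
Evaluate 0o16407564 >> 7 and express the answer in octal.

7 bits is not a whole number of base-8 digits; in binary: 1110100000111101110100 >> 7 = 111010000011110.

0o72036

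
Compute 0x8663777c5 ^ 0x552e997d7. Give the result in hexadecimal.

XOR each hex digit independently (no carries):
  8^5=d, 6^5=3, 6^2=4, 3^e=d, 7^9=e, 7^9=e, 7^7=0, c^d=1, 5^7=2

0xd34dee012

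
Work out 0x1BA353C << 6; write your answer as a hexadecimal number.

0x6E8D4F00

6 bits is not a whole number of base-16 digits; in binary: 1101110100011010100111100 << 6 = 1101110100011010100111100000000.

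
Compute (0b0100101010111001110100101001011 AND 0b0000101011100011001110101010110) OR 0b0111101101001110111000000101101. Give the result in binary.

0b0100101010111001110100101001011 AND 0b0000101011100011001110101010110 = 0b0000101010100001000100101000010.
Then OR with 0b0111101101001110111000000101101.

0b111101111101111111100101101111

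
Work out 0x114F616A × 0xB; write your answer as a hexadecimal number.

0xBE692F8E

Multiply each base-16 digit by 11, carrying:
  A×11 = 110 → write E carry 6
  6×11+6 = 72 → write 8 carry 4
  1×11+4 = 15 → write F
  6×11 = 66 → write 2 carry 4
  F×11+4 = 169 → write 9 carry 10
  4×11+10 = 54 → write 6 carry 3
  1×11+3 = 14 → write E
  1×11 = 11 → write B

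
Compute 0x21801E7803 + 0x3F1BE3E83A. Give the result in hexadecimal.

0x609C02603D

Add column by column in base 16, right to left:
  3+A = D
  0+3 = 3
  8+8 = 0 carry 1
  7+E+1 = 6 carry 1
  E+3+1 = 2 carry 1
  1+E+1 = 0 carry 1
  0+B+1 = C
  8+1 = 9
  1+F = 0 carry 1
  2+3+1 = 6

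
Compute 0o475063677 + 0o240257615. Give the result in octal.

Add column by column in base 8, right to left:
  7+5 = 4 carry 1
  7+1+1 = 1 carry 1
  6+6+1 = 5 carry 1
  3+7+1 = 3 carry 1
  6+5+1 = 4 carry 1
  0+2+1 = 3
  5+0 = 5
  7+4 = 3 carry 1
  4+2+1 = 7

0o735343514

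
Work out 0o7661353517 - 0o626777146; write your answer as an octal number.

0o7032354351

Subtract column by column in base 8:
  7-6 → 1
  1-4 → 5 (borrow)
  5-1-1 → 3
  3-7 → 4 (borrow)
  5-7-1 → 5 (borrow)
  3-7-1 → 3 (borrow)
  1-6-1 → 2 (borrow)
  6-2-1 → 3
  6-6 → 0
  7-0 → 7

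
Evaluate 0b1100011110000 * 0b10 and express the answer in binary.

Multiply each base-2 digit by 2, carrying:
  0×2 = 0 → write 0
  0×2 = 0 → write 0
  0×2 = 0 → write 0
  0×2 = 0 → write 0
  1×2 = 2 → write 0 carry 1
  1×2+1 = 3 → write 1 carry 1
  1×2+1 = 3 → write 1 carry 1
  1×2+1 = 3 → write 1 carry 1
  0×2+1 = 1 → write 1
  0×2 = 0 → write 0
  0×2 = 0 → write 0
  1×2 = 2 → write 0 carry 1
  1×2+1 = 3 → write 1 carry 1
  remaining carry: 1

0b11000111100000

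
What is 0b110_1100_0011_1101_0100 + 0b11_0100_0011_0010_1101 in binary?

Add column by column in base 2, right to left:
  0+1 = 1
  0+0 = 0
  1+1 = 0 carry 1
  0+1+1 = 0 carry 1
  1+0+1 = 0 carry 1
  0+1+1 = 0 carry 1
  1+0+1 = 0 carry 1
  1+0+1 = 0 carry 1
  1+1+1 = 1 carry 1
  1+1+1 = 1 carry 1
  0+0+1 = 1
  0+0 = 0
  0+0 = 0
  0+0 = 0
  1+1 = 0 carry 1
  1+0+1 = 0 carry 1
  0+1+1 = 0 carry 1
  1+1+1 = 1 carry 1
  1+0+1 = 0 carry 1
  final carry 1

0b10100000011100000001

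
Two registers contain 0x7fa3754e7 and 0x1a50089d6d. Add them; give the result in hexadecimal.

0x224a3ff254

Add column by column in base 16, right to left:
  7+d = 4 carry 1
  e+6+1 = 5 carry 1
  4+d+1 = 2 carry 1
  5+9+1 = f
  7+8 = f
  3+0 = 3
  a+0 = a
  f+5 = 4 carry 1
  7+a+1 = 2 carry 1
  0+1+1 = 2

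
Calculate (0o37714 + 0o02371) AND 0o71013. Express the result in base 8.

0o40001

Add column by column in base 8, right to left:
  4+1 = 5
  1+7 = 0 carry 1
  7+3+1 = 3 carry 1
  7+2+1 = 2 carry 1
  3+0+1 = 4
Sum = 0o42305; now AND with 0o71013:
  4&7=4, 2&1=0, 3&0=0, 0&1=0, 5&3=1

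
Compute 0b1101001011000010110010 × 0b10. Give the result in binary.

0b11010010110000101100100

Multiply each base-2 digit by 2, carrying:
  0×2 = 0 → write 0
  1×2 = 2 → write 0 carry 1
  0×2+1 = 1 → write 1
  0×2 = 0 → write 0
  1×2 = 2 → write 0 carry 1
  1×2+1 = 3 → write 1 carry 1
  0×2+1 = 1 → write 1
  1×2 = 2 → write 0 carry 1
  0×2+1 = 1 → write 1
  0×2 = 0 → write 0
  0×2 = 0 → write 0
  0×2 = 0 → write 0
  1×2 = 2 → write 0 carry 1
  1×2+1 = 3 → write 1 carry 1
  0×2+1 = 1 → write 1
  1×2 = 2 → write 0 carry 1
  0×2+1 = 1 → write 1
  0×2 = 0 → write 0
  1×2 = 2 → write 0 carry 1
  0×2+1 = 1 → write 1
  1×2 = 2 → write 0 carry 1
  1×2+1 = 3 → write 1 carry 1
  remaining carry: 1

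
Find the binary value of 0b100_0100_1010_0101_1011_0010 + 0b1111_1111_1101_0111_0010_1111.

0b1010001000111110011100001

Add column by column in base 2, right to left:
  0+1 = 1
  1+1 = 0 carry 1
  0+1+1 = 0 carry 1
  0+1+1 = 0 carry 1
  1+0+1 = 0 carry 1
  1+1+1 = 1 carry 1
  0+0+1 = 1
  1+0 = 1
  1+1 = 0 carry 1
  0+1+1 = 0 carry 1
  1+1+1 = 1 carry 1
  0+0+1 = 1
  0+1 = 1
  1+0 = 1
  0+1 = 1
  1+1 = 0 carry 1
  0+1+1 = 0 carry 1
  0+1+1 = 0 carry 1
  1+1+1 = 1 carry 1
  0+1+1 = 0 carry 1
  0+1+1 = 0 carry 1
  0+1+1 = 0 carry 1
  1+1+1 = 1 carry 1
  0+1+1 = 0 carry 1
  final carry 1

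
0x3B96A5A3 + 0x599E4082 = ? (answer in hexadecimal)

Add column by column in base 16, right to left:
  3+2 = 5
  A+8 = 2 carry 1
  5+0+1 = 6
  A+4 = E
  6+E = 4 carry 1
  9+9+1 = 3 carry 1
  B+9+1 = 5 carry 1
  3+5+1 = 9

0x9534E625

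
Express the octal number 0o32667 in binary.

0b11010110110111

Each octal digit is 3 bits: 3=011 2=010 6=110 6=110 7=111.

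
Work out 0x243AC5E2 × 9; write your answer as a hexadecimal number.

Multiply each base-16 digit by 9, carrying:
  2×9 = 18 → write 2 carry 1
  E×9+1 = 127 → write F carry 7
  5×9+7 = 52 → write 4 carry 3
  C×9+3 = 111 → write F carry 6
  A×9+6 = 96 → write 0 carry 6
  3×9+6 = 33 → write 1 carry 2
  4×9+2 = 38 → write 6 carry 2
  2×9+2 = 20 → write 4 carry 1
  remaining carry: 1

0x14610F4F2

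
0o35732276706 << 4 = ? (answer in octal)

4 bits is not a whole number of base-8 digits; in binary: 11101111011010010111110111000110 << 4 = 111011110110100101111101110001100000.

0o736645756140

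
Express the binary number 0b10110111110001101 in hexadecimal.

Group the bits into nibbles: 0001 0110 1111 1000 1101 → 16F8D.

0x16F8D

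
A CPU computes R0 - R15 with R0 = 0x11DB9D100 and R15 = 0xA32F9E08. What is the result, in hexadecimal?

0x7A8A32F8

Subtract column by column in base 16:
  0-8 → 8 (borrow)
  0-0-1 → F (borrow)
  1-E-1 → 2 (borrow)
  D-9-1 → 3
  9-F → A (borrow)
  B-2-1 → 8
  D-3 → A
  1-A → 7 (borrow)
  1-0-1 → 0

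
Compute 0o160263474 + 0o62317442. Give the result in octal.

Add column by column in base 8, right to left:
  4+2 = 6
  7+4 = 3 carry 1
  4+4+1 = 1 carry 1
  3+7+1 = 3 carry 1
  6+1+1 = 0 carry 1
  2+3+1 = 6
  0+2 = 2
  6+6 = 4 carry 1
  1+0+1 = 2

0o242603136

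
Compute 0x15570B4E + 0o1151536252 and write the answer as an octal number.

0x15570B4E = 0o2525605516 in octal.
Add column by column in base 8, right to left:
  6+2 = 0 carry 1
  1+5+1 = 7
  5+2 = 7
  5+6 = 3 carry 1
  0+3+1 = 4
  6+5 = 3 carry 1
  5+1+1 = 7
  2+5 = 7
  5+1 = 6
  2+1 = 3

0o3677343770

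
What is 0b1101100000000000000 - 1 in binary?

The trailing 14 digits are 0, so subtracting 1 borrows through: they become 1 and the next digit up decrements.

0b1101011111111111111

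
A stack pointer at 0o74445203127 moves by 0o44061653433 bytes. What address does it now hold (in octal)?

0o140527056562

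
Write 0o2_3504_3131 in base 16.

Each octal digit is 3 bits: 2=010 3=011 5=101 0=000 4=100 3=011 1=001 3=011 1=001.
Group the bits into nibbles: 0010 0111 0100 0100 0110 0101 1001 → 2744659.

0x2744659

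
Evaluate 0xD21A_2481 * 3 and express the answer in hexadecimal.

0x2764E6D83

Multiply each base-16 digit by 3, carrying:
  1×3 = 3 → write 3
  8×3 = 24 → write 8 carry 1
  4×3+1 = 13 → write D
  2×3 = 6 → write 6
  A×3 = 30 → write E carry 1
  1×3+1 = 4 → write 4
  2×3 = 6 → write 6
  D×3 = 39 → write 7 carry 2
  remaining carry: 2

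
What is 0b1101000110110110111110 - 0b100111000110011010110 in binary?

0b1000001110000011101000

Subtract column by column in base 2:
  0-0 → 0
  1-1 → 0
  1-1 → 0
  1-0 → 1
  1-1 → 0
  1-0 → 1
  0-1 → 1 (borrow)
  1-1-1 → 1 (borrow)
  1-0-1 → 0
  0-0 → 0
  1-1 → 0
  1-1 → 0
  0-0 → 0
  1-0 → 1
  1-0 → 1
  0-1 → 1 (borrow)
  0-1-1 → 0 (borrow)
  0-1-1 → 0 (borrow)
  1-0-1 → 0
  0-0 → 0
  1-1 → 0
  1-0 → 1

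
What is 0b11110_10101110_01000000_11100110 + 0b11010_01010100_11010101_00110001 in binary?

0b111001000000110001011000010111

Add column by column in base 2, right to left:
  0+1 = 1
  1+0 = 1
  1+0 = 1
  0+0 = 0
  0+1 = 1
  1+1 = 0 carry 1
  1+0+1 = 0 carry 1
  1+0+1 = 0 carry 1
  0+1+1 = 0 carry 1
  0+0+1 = 1
  0+1 = 1
  0+0 = 0
  0+1 = 1
  0+0 = 0
  1+1 = 0 carry 1
  0+1+1 = 0 carry 1
  0+0+1 = 1
  1+0 = 1
  1+1 = 0 carry 1
  1+0+1 = 0 carry 1
  0+1+1 = 0 carry 1
  1+0+1 = 0 carry 1
  0+1+1 = 0 carry 1
  1+0+1 = 0 carry 1
  0+0+1 = 1
  1+1 = 0 carry 1
  1+0+1 = 0 carry 1
  1+1+1 = 1 carry 1
  1+1+1 = 1 carry 1
  final carry 1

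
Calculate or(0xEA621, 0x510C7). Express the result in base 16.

OR each hex digit independently (no carries):
  E|5=F, A|1=B, 6|0=6, 2|C=E, 1|7=7

0xFB6E7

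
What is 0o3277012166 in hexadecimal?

0x1AFC1476

Each octal digit is 3 bits: 3=011 2=010 7=111 7=111 0=000 1=001 2=010 1=001 6=110 6=110.
Group the bits into nibbles: 0001 1010 1111 1100 0001 0100 0111 0110 → 1AFC1476.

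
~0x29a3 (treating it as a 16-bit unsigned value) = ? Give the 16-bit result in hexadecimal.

0xd65c

Each hex digit d becomes f−d:
  2→d, 9→6, a→5, 3→c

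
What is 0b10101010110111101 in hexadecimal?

0x155BD

Group the bits into nibbles: 0001 0101 0101 1011 1101 → 155BD.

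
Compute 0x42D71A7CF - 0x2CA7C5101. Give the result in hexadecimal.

0x162F556CE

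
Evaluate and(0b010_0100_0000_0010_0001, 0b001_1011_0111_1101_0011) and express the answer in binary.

0b0000000000000000001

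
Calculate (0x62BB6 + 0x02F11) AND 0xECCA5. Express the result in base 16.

0x64885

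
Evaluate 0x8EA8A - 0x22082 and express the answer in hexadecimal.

0x6CA08

Subtract column by column in base 16:
  A-2 → 8
  8-8 → 0
  A-0 → A
  E-2 → C
  8-2 → 6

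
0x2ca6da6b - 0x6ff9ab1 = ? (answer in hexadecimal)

0x25a73fba

Subtract column by column in base 16:
  b-1 → a
  6-b → b (borrow)
  a-a-1 → f (borrow)
  d-9-1 → 3
  6-f → 7 (borrow)
  a-f-1 → a (borrow)
  c-6-1 → 5
  2-0 → 2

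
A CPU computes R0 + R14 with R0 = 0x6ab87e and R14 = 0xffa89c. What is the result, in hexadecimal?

Add column by column in base 16, right to left:
  e+c = a carry 1
  7+9+1 = 1 carry 1
  8+8+1 = 1 carry 1
  b+a+1 = 6 carry 1
  a+f+1 = a carry 1
  6+f+1 = 6 carry 1
  final carry 1

0x16a611a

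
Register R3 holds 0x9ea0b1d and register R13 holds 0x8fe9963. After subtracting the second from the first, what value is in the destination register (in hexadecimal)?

0xeb71ba

Subtract column by column in base 16:
  d-3 → a
  1-6 → b (borrow)
  b-9-1 → 1
  0-9 → 7 (borrow)
  a-e-1 → b (borrow)
  e-f-1 → e (borrow)
  9-8-1 → 0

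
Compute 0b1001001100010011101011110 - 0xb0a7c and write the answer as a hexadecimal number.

0b1001001100010011101011110 = 0x126275e in hexadecimal.
Subtract column by column in base 16:
  e-c → 2
  5-7 → e (borrow)
  7-a-1 → c (borrow)
  2-0-1 → 1
  6-b → b (borrow)
  2-0-1 → 1
  1-0 → 1

0x11b1ce2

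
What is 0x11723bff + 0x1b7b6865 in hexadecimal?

0x2ceda464

Add column by column in base 16, right to left:
  f+5 = 4 carry 1
  f+6+1 = 6 carry 1
  b+8+1 = 4 carry 1
  3+6+1 = a
  2+b = d
  7+7 = e
  1+b = c
  1+1 = 2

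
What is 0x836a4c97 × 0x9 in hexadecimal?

Multiply each base-16 digit by 9, carrying:
  7×9 = 63 → write f carry 3
  9×9+3 = 84 → write 4 carry 5
  c×9+5 = 113 → write 1 carry 7
  4×9+7 = 43 → write b carry 2
  a×9+2 = 92 → write c carry 5
  6×9+5 = 59 → write b carry 3
  3×9+3 = 30 → write e carry 1
  8×9+1 = 73 → write 9 carry 4
  remaining carry: 4

0x49ebcb14f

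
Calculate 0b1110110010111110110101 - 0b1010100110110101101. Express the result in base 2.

0b1101011110001000001000

Subtract column by column in base 2:
  1-1 → 0
  0-0 → 0
  1-1 → 0
  0-1 → 1 (borrow)
  1-0-1 → 0
  1-1 → 0
  0-0 → 0
  1-1 → 0
  1-1 → 0
  1-0 → 1
  1-1 → 0
  1-1 → 0
  0-0 → 0
  1-0 → 1
  0-1 → 1 (borrow)
  0-0-1 → 1 (borrow)
  1-1-1 → 1 (borrow)
  1-0-1 → 0
  0-1 → 1 (borrow)
  1-0-1 → 0
  1-0 → 1
  1-0 → 1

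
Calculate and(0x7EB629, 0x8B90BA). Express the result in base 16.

AND each hex digit independently (no carries):
  7&8=0, E&B=A, B&9=9, 6&0=0, 2&B=2, 9&A=8

0x0A9028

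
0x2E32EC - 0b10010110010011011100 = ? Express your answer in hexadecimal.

0x24CE10

0b10010110010011011100 = 0x964DC in hexadecimal.
Subtract column by column in base 16:
  C-C → 0
  E-D → 1
  2-4 → E (borrow)
  3-6-1 → C (borrow)
  E-9-1 → 4
  2-0 → 2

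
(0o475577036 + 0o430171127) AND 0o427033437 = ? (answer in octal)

0o25030025

Add column by column in base 8, right to left:
  6+7 = 5 carry 1
  3+2+1 = 6
  0+1 = 1
  7+1 = 0 carry 1
  7+7+1 = 7 carry 1
  5+1+1 = 7
  5+0 = 5
  7+3 = 2 carry 1
  4+4+1 = 1 carry 1
  final carry 1
Sum = 0o1125770165; now AND with 0o427033437:
  1&0=0, 1&4=0, 2&2=2, 5&7=5, 7&0=0, 7&3=3, 0&3=0, 1&4=0, 6&3=2, 5&7=5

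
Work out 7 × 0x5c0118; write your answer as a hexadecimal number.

0x28407a8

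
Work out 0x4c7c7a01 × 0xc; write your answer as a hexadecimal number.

Multiply each base-16 digit by 12, carrying:
  1×12 = 12 → write c
  0×12 = 0 → write 0
  a×12 = 120 → write 8 carry 7
  7×12+7 = 91 → write b carry 5
  c×12+5 = 149 → write 5 carry 9
  7×12+9 = 93 → write d carry 5
  c×12+5 = 149 → write 5 carry 9
  4×12+9 = 57 → write 9 carry 3
  remaining carry: 3

0x395d5b80c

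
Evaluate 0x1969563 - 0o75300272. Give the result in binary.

0x1969563 = 0b1100101101001010101100011 in binary.
0o75300272 = 0b111101011000000010111010 in binary.
Subtract column by column in base 2:
  1-0 → 1
  1-1 → 0
  0-0 → 0
  0-1 → 1 (borrow)
  0-1-1 → 0 (borrow)
  1-1-1 → 1 (borrow)
  1-0-1 → 0
  0-1 → 1 (borrow)
  1-0-1 → 0
  0-0 → 0
  1-0 → 1
  0-0 → 0
  1-0 → 1
  0-0 → 0
  0-0 → 0
  1-1 → 0
  0-1 → 1 (borrow)
  1-0-1 → 0
  1-1 → 0
  0-0 → 0
  1-1 → 0
  0-1 → 1 (borrow)
  0-1-1 → 0 (borrow)
  1-1-1 → 1 (borrow)
  1-0-1 → 0

0b101000010001010010101001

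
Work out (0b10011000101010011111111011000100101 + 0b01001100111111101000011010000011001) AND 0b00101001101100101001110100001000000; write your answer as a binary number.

Add column by column in base 2, right to left:
  1+1 = 0 carry 1
  0+0+1 = 1
  1+0 = 1
  0+1 = 1
  0+1 = 1
  1+0 = 1
  0+0 = 0
  0+0 = 0
  0+0 = 0
  1+0 = 1
  1+1 = 0 carry 1
  0+0+1 = 1
  1+1 = 0 carry 1
  1+1+1 = 1 carry 1
  1+0+1 = 0 carry 1
  1+0+1 = 0 carry 1
  1+0+1 = 0 carry 1
  1+0+1 = 0 carry 1
  1+1+1 = 1 carry 1
  1+0+1 = 0 carry 1
  0+1+1 = 0 carry 1
  0+1+1 = 0 carry 1
  1+1+1 = 1 carry 1
  0+1+1 = 0 carry 1
  1+1+1 = 1 carry 1
  0+1+1 = 0 carry 1
  1+1+1 = 1 carry 1
  0+0+1 = 1
  0+0 = 0
  0+1 = 1
  1+1 = 0 carry 1
  1+0+1 = 0 carry 1
  0+0+1 = 1
  0+1 = 1
  1+0 = 1
Sum = 0b11100101101010001000010101000111110; now AND with 0b00101001101100101001110100001000000:
  11100101101010001000010101000111110
& 00101001101100101001110100001000000
= 00100001101000001000010100000000000

0b100001101000001000010100000000000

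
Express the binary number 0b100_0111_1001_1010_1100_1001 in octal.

0o21715311

Group the bits in threes: 010 001 111 001 101 011 001 001 → 21715311.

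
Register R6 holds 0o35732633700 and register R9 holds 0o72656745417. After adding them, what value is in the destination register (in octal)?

Add column by column in base 8, right to left:
  0+7 = 7
  0+1 = 1
  7+4 = 3 carry 1
  3+5+1 = 1 carry 1
  3+4+1 = 0 carry 1
  6+7+1 = 6 carry 1
  2+6+1 = 1 carry 1
  3+5+1 = 1 carry 1
  7+6+1 = 6 carry 1
  5+2+1 = 0 carry 1
  3+7+1 = 3 carry 1
  final carry 1

0o130611601317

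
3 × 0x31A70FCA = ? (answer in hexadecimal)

0x94F52F5E

Multiply each base-16 digit by 3, carrying:
  A×3 = 30 → write E carry 1
  C×3+1 = 37 → write 5 carry 2
  F×3+2 = 47 → write F carry 2
  0×3+2 = 2 → write 2
  7×3 = 21 → write 5 carry 1
  A×3+1 = 31 → write F carry 1
  1×3+1 = 4 → write 4
  3×3 = 9 → write 9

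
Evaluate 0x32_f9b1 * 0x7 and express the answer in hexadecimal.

Multiply each base-16 digit by 7, carrying:
  1×7 = 7 → write 7
  b×7 = 77 → write d carry 4
  9×7+4 = 67 → write 3 carry 4
  f×7+4 = 109 → write d carry 6
  2×7+6 = 20 → write 4 carry 1
  3×7+1 = 22 → write 6 carry 1
  remaining carry: 1

0x164d3d7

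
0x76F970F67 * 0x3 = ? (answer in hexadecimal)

0x164EC52E35

Multiply each base-16 digit by 3, carrying:
  7×3 = 21 → write 5 carry 1
  6×3+1 = 19 → write 3 carry 1
  F×3+1 = 46 → write E carry 2
  0×3+2 = 2 → write 2
  7×3 = 21 → write 5 carry 1
  9×3+1 = 28 → write C carry 1
  F×3+1 = 46 → write E carry 2
  6×3+2 = 20 → write 4 carry 1
  7×3+1 = 22 → write 6 carry 1
  remaining carry: 1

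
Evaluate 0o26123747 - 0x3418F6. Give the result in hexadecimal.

0o26123747 = 0x58A7E7 in hexadecimal.
Subtract column by column in base 16:
  7-6 → 1
  E-F → F (borrow)
  7-8-1 → E (borrow)
  A-1-1 → 8
  8-4 → 4
  5-3 → 2

0x248EF1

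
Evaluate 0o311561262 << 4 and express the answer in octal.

0o6233425440

4 bits is not a whole number of base-8 digits; in binary: 11001001101110001010110010 << 4 = 110010011011100010101100100000.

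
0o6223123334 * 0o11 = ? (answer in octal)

0o70454356674

Multiply each base-8 digit by 9, carrying:
  4×9 = 36 → write 4 carry 4
  3×9+4 = 31 → write 7 carry 3
  3×9+3 = 30 → write 6 carry 3
  3×9+3 = 30 → write 6 carry 3
  2×9+3 = 21 → write 5 carry 2
  1×9+2 = 11 → write 3 carry 1
  3×9+1 = 28 → write 4 carry 3
  2×9+3 = 21 → write 5 carry 2
  2×9+2 = 20 → write 4 carry 2
  6×9+2 = 56 → write 0 carry 7
  remaining carry: 7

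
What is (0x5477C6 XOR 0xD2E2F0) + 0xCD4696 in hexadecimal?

First 0x5477C6 XOR 0xD2E2F0 = 0x869536.
Add column by column in base 16, right to left:
  6+6 = C
  3+9 = C
  5+6 = B
  9+4 = D
  6+D = 3 carry 1
  8+C+1 = 5 carry 1
  final carry 1

0x153DBCC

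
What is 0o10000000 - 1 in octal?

The trailing 7 digits are 0, so subtracting 1 borrows through: they become 7 and the next digit up decrements.

0o7777777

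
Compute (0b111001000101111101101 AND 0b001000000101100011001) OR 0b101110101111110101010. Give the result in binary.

0b111001000101111101101 AND 0b001000000101100011001 = 0b001000000101100001001.
Then OR with 0b101110101111110101010.

0b101110101111110101011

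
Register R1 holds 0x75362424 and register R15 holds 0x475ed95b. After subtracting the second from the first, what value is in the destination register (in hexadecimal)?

0x2dd74ac9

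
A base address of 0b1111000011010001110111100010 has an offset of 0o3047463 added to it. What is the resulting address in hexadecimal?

0xF196D15

0b1111000011010001110111100010 = 0xF0D1DE2 in hexadecimal.
0o3047463 = 0xC4F33 in hexadecimal.
Add column by column in base 16, right to left:
  2+3 = 5
  E+3 = 1 carry 1
  D+F+1 = D carry 1
  1+4+1 = 6
  D+C = 9 carry 1
  0+0+1 = 1
  F+0 = F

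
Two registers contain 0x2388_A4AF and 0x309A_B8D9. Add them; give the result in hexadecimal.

0x54235D88

Add column by column in base 16, right to left:
  F+9 = 8 carry 1
  A+D+1 = 8 carry 1
  4+8+1 = D
  A+B = 5 carry 1
  8+A+1 = 3 carry 1
  8+9+1 = 2 carry 1
  3+0+1 = 4
  2+3 = 5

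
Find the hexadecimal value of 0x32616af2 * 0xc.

Multiply each base-16 digit by 12, carrying:
  2×12 = 24 → write 8 carry 1
  f×12+1 = 181 → write 5 carry 11
  a×12+11 = 131 → write 3 carry 8
  6×12+8 = 80 → write 0 carry 5
  1×12+5 = 17 → write 1 carry 1
  6×12+1 = 73 → write 9 carry 4
  2×12+4 = 28 → write c carry 1
  3×12+1 = 37 → write 5 carry 2
  remaining carry: 2

0x25c910358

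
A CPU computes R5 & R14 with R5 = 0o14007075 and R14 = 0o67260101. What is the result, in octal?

AND each oct digit independently (no carries):
  1&6=0, 4&7=4, 0&2=0, 0&6=0, 7&0=0, 0&1=0, 7&0=0, 5&1=1

0o04000001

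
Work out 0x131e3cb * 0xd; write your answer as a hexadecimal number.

0xf88914f

Multiply each base-16 digit by 13, carrying:
  b×13 = 143 → write f carry 8
  c×13+8 = 164 → write 4 carry 10
  3×13+10 = 49 → write 1 carry 3
  e×13+3 = 185 → write 9 carry 11
  1×13+11 = 24 → write 8 carry 1
  3×13+1 = 40 → write 8 carry 2
  1×13+2 = 15 → write f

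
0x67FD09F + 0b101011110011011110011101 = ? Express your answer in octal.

0o713604074

0x67FD09F = 0o637750237 in octal.
0b101011110011011110011101 = 0o53633635 in octal.
Add column by column in base 8, right to left:
  7+5 = 4 carry 1
  3+3+1 = 7
  2+6 = 0 carry 1
  0+3+1 = 4
  5+3 = 0 carry 1
  7+6+1 = 6 carry 1
  7+3+1 = 3 carry 1
  3+5+1 = 1 carry 1
  6+0+1 = 7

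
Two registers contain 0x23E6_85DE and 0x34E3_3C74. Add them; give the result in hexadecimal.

0x58C9C252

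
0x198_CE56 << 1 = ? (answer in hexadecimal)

0x3319CAC

1 bits is not a whole number of base-16 digits; in binary: 1100110001100111001010110 << 1 = 11001100011001110010101100.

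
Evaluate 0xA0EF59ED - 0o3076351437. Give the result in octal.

0o20775303316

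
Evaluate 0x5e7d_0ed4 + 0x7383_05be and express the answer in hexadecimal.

0xd2001492

Add column by column in base 16, right to left:
  4+e = 2 carry 1
  d+b+1 = 9 carry 1
  e+5+1 = 4 carry 1
  0+0+1 = 1
  d+3 = 0 carry 1
  7+8+1 = 0 carry 1
  e+3+1 = 2 carry 1
  5+7+1 = d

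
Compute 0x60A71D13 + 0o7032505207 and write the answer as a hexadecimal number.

0x9911A79A

0o7032505207 = 0x386A8A87 in hexadecimal.
Add column by column in base 16, right to left:
  3+7 = A
  1+8 = 9
  D+A = 7 carry 1
  1+8+1 = A
  7+A = 1 carry 1
  A+6+1 = 1 carry 1
  0+8+1 = 9
  6+3 = 9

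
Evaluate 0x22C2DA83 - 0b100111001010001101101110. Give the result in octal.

0x22C2DA83 = 0o4260555203 in octal.
0b100111001010001101101110 = 0o47121556 in octal.
Subtract column by column in base 8:
  3-6 → 5 (borrow)
  0-5-1 → 2 (borrow)
  2-5-1 → 4 (borrow)
  5-1-1 → 3
  5-2 → 3
  5-1 → 4
  0-7 → 1 (borrow)
  6-4-1 → 1
  2-0 → 2
  4-0 → 4

0o4211433425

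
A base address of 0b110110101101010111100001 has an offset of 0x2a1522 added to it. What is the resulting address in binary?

0b1000001001110101100000011

0x2a1522 = 0b1010100001010100100010 in binary.
Add column by column in base 2, right to left:
  1+0 = 1
  0+1 = 1
  0+0 = 0
  0+0 = 0
  0+0 = 0
  1+1 = 0 carry 1
  1+0+1 = 0 carry 1
  1+0+1 = 0 carry 1
  1+1+1 = 1 carry 1
  0+0+1 = 1
  1+1 = 0 carry 1
  0+0+1 = 1
  1+1 = 0 carry 1
  0+0+1 = 1
  1+0 = 1
  1+0 = 1
  0+0 = 0
  1+1 = 0 carry 1
  0+0+1 = 1
  1+1 = 0 carry 1
  1+0+1 = 0 carry 1
  0+1+1 = 0 carry 1
  1+0+1 = 0 carry 1
  1+0+1 = 0 carry 1
  final carry 1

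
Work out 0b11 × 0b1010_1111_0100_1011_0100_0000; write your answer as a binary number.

0b10000011011110000111000000

Multiply each base-2 digit by 3, carrying:
  0×3 = 0 → write 0
  0×3 = 0 → write 0
  0×3 = 0 → write 0
  0×3 = 0 → write 0
  0×3 = 0 → write 0
  0×3 = 0 → write 0
  1×3 = 3 → write 1 carry 1
  0×3+1 = 1 → write 1
  1×3 = 3 → write 1 carry 1
  1×3+1 = 4 → write 0 carry 2
  0×3+2 = 2 → write 0 carry 1
  1×3+1 = 4 → write 0 carry 2
  0×3+2 = 2 → write 0 carry 1
  0×3+1 = 1 → write 1
  1×3 = 3 → write 1 carry 1
  0×3+1 = 1 → write 1
  1×3 = 3 → write 1 carry 1
  1×3+1 = 4 → write 0 carry 2
  1×3+2 = 5 → write 1 carry 2
  1×3+2 = 5 → write 1 carry 2
  0×3+2 = 2 → write 0 carry 1
  1×3+1 = 4 → write 0 carry 2
  0×3+2 = 2 → write 0 carry 1
  1×3+1 = 4 → write 0 carry 2
  remaining carry: 10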